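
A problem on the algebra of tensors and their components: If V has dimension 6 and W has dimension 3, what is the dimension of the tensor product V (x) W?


The dimension of a tensor product is the product of dimensions.
dim(V) = 6, dim(W) = 3
dim(V (x) W) = 6 * 3 = 18

18


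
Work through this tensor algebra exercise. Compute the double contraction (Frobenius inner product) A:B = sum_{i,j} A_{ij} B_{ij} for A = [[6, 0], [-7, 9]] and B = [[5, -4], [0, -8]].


A:B = sum over all i,j of A_{ij} * B_{ij}.
Row 1: 6*5=30, 0*-4=0 => row sum = 30
Row 2: -7*0=0, 9*-8=-72 => row sum = -72
Total = 30 + -72 = -42

-42


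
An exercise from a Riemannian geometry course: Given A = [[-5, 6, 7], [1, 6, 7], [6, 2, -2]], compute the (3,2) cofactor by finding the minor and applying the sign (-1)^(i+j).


To find cofactor C_{32}, delete row 3 and column 2.
The resulting 2x2 submatrix is: [[-5, 7], [1, 7]]
Minor M_{32} = -5*7 - 7*1
  = -35 - 7 = -42
Sign = (-1)^(3+2) = (-1)^5 = -1
Cofactor C_{32} = -1 * -42 = 42

42


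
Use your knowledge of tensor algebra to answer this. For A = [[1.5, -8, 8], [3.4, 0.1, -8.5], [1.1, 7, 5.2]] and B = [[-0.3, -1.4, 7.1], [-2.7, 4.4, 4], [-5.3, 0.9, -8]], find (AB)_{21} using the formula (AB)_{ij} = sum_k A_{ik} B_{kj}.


(AB)_{ij} = sum_k A_{ik} B_{kj}.
For i=2, j=1:
A_{21} * B_{11} = 3.4 * -0.3 = -1.02
A_{22} * B_{21} = 0.1 * -2.7 = -0.27
A_{23} * B_{31} = -8.5 * -5.3 = 45.05
Sum = -1.02 + -0.27 + 45.05 = 43.76

43.76


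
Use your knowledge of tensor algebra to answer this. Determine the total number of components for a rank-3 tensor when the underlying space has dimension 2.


The number of components of a rank-r tensor in d dimensions is d^r.
Here d = 2 and r = 3.
2^3 = 8

8


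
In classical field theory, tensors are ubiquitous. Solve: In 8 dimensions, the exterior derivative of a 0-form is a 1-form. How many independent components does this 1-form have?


The exterior derivative of a p-form is a (p+1)-form.
Its number of independent components is C(n, p+1).
n = 8, p+1 = 1
C(8, 1) = 8

8


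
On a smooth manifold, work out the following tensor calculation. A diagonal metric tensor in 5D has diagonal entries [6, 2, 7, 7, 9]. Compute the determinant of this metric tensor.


For a diagonal metric, the determinant is the product of diagonal entries.
Diagonal entries: 6, 2, 7, 7, 9
det(g) = 6 * 2 * 7 * 7 * 9 = 5292

5292


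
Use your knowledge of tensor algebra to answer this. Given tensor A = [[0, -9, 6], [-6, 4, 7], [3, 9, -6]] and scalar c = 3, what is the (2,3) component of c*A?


Scalar multiplication: (cA)_{ij} = c * A_{ij}.
c = 3
A_{23} = 7
(cA)_{23} = 3 * 7 = 21

21


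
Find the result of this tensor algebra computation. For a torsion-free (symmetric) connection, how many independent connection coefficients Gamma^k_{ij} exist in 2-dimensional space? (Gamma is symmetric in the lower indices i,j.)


Christoffel symbols Gamma^k_{ij} are symmetric in i,j, so there are d * d(d+1)/2 independent symbols.
d = 2
d(d+1)/2 = 2 * 3 / 2 = 3
Total = 2 * 3 = 6

6


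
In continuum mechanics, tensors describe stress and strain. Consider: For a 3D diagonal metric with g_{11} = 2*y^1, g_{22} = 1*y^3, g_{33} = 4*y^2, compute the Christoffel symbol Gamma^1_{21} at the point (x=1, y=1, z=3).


For a diagonal metric, Gamma^k_{ij} = (1/2) g^{kk} (dg_{ik}/dx_j + dg_{jk}/dx_i - dg_{ij}/dx_k).
The metric is diagonal, so g_{ab} = 0 for a != b.
At the given point: g_{11} = 2, g_{22} = 1, g_{33} = 4
g^{11} = 1/2
dg_{21}/dx_1 = 0 (off-diagonal)
dg_{11}/dx_2 = dg_{11}/dx_2 = 2
dg_{21}/dx_1 = 0 (off-diagonal)
Numerator = 0 + 2 - 0 = 2
Gamma^1_{21} = 2 / (2 * 2) = 1/2

1/2


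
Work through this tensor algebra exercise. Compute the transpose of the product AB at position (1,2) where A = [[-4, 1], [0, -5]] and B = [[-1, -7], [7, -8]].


(AB)^T_{ij} = (AB)_{ji} = sum_k A_{jk} B_{ki}.
For i=1, j=2 we need (AB)_{21}:
A_{21} * B_{11} = 0 * -1 = 0
A_{22} * B_{21} = -5 * 7 = -35
Sum = 0 + -35 = -35

-35


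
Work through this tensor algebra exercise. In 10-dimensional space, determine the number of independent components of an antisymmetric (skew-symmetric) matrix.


An antisymmetric rank-2 tensor satisfies A_{ij} = -A_{ji}, so diagonal entries are zero.
The independent components are the upper-triangular entries: C(n, 2) = n(n-1)/2.
n = 10
C(10, 2) = 10 * 9 / 2 = 90 / 2 = 45

45


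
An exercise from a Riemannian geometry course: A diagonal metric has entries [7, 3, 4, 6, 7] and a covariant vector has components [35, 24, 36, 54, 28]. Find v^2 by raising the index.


To raise an index with a diagonal metric: v^i = v_i / g_{ii}.
For index 2: v_2 = 24, g_{22} = 3
v^2 = 24 / 3 = 8

8


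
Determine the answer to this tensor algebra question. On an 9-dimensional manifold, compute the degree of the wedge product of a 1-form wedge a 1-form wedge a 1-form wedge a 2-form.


The degree of a wedge product is the sum of the degrees of the individual forms.
Degrees: 1, 1, 1, 2
Total degree = 1 + 1 + 1 + 2 = 5

5


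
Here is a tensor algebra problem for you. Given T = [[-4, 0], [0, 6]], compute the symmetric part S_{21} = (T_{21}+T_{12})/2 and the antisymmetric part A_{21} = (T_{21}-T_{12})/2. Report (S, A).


T_{21} = 0
T_{12} = 0
S_{21} = (0 + 0)/2 = 0/2 = 0
A_{21} = (0 - 0)/2 = 0/2 = 0
Check: S + A = 0 + 0 = 0 = T_{21}.

(0, 0)


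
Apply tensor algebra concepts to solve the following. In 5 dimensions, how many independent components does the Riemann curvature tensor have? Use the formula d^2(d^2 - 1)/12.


The Riemann tensor in d dimensions has d^2(d^2 - 1)/12 independent components.
d = 5, so d^2 = 25
d^2 - 1 = 24
d^2(d^2 - 1) = 25 * 24 = 600
Divide by 12: 600 / 12 = 50

50


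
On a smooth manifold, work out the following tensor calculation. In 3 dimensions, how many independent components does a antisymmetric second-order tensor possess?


A antisymmetric rank-2 tensor in d dimensions has d(d-1)/2 independent components.
d = 3
d(d-1)/2 = 3 * 2 / 2 = 6 / 2 = 3

3


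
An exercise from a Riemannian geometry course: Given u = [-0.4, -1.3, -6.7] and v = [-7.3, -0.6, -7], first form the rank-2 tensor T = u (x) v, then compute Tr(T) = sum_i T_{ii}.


The outer product gives T_{ij} = u_i v_j.
The trace (contraction) is Tr(T) = sum_i T_{ii} = sum_i u_i v_i.
Diagonal entries:
T_{11} = u_1 * v_1 = -0.4 * -7.3 = 2.92
T_{22} = u_2 * v_2 = -1.3 * -0.6 = 0.78
T_{33} = u_3 * v_3 = -6.7 * -7 = 46.9
Tr(T) = 2.92 + 0.78 + 46.9 = 50.6

50.6


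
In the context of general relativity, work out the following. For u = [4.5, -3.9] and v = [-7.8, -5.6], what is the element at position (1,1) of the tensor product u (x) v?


The outer product entry T_{ij} = u_i * v_j.
We need i=1, j=1.
u_1 = 4.5, v_1 = -7.8
T_{1,1} = 4.5 * -7.8 = -35.1

-35.1


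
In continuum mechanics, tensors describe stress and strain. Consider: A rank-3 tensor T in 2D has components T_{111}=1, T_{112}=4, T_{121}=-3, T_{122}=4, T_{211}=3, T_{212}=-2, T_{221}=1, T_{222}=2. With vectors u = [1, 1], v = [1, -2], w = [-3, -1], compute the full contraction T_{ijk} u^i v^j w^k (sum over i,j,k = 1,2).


S = sum over i,j,k of T_{ijk} u_i v_j w_k. Expanding all 8 terms:
T_{111}*u_1*v_1*w_1 = 1*1*1*-3 = -3  (running total: -3)
T_{112}*u_1*v_1*w_2 = 4*1*1*-1 = -4  (running total: -7)
T_{121}*u_1*v_2*w_1 = -3*1*-2*-3 = -18  (running total: -25)
T_{122}*u_1*v_2*w_2 = 4*1*-2*-1 = 8  (running total: -17)
T_{211}*u_2*v_1*w_1 = 3*1*1*-3 = -9  (running total: -26)
T_{212}*u_2*v_1*w_2 = -2*1*1*-1 = 2  (running total: -24)
T_{221}*u_2*v_2*w_1 = 1*1*-2*-3 = 6  (running total: -18)
T_{222}*u_2*v_2*w_2 = 2*1*-2*-1 = 4  (running total: -14)
S = -14

-14


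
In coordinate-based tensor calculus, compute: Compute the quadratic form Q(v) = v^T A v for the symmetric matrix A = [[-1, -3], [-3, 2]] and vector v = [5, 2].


First compute Av:
(Av)_1 = -1*5 + -3*2 = -11
(Av)_2 = -3*5 + 2*2 = -11
Av = [-11, -11]
Then v^T (Av) = 5*-11 + 2*-11
= -55 + -22 = -77

-77


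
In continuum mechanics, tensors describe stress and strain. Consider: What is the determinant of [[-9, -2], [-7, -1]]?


For a 2x2 matrix [[a, b], [c, d]], det = a*d - b*c.
a = -9, b = -2, c = -7, d = -1
a*d = -9 * -1 = 9
b*c = -2 * -7 = 14
det = 9 - 14 = -5

-5


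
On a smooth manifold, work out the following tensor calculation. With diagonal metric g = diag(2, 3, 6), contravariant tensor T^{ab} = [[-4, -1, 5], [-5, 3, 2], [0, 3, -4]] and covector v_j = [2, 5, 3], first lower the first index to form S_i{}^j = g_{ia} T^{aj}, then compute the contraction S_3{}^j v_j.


Step 1: lower the first index. For a diagonal metric, g_{ia} T^{aj} = g_{ii} T^{ij} (no sum on i).
g_{33} = 6
S_3{}^1 = 6 * T^{31} = 6 * 0 = 0
S_3{}^2 = 6 * T^{32} = 6 * 3 = 18
S_3{}^3 = 6 * T^{33} = 6 * -4 = -24
Step 2: contract S_3{}^j with v_j.
S_3{}^1 * v_1 = 0 * 2 = 0
S_3{}^2 * v_2 = 18 * 5 = 90
S_3{}^3 * v_3 = -24 * 3 = -72
Result = 0 + 90 + -72 = 18

18


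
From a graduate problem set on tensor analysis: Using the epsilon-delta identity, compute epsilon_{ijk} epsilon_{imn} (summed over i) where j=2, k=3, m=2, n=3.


Using the identity: epsilon_{ijk} epsilon_{imn} = delta_{jm} delta_{kn} - delta_{jn} delta_{km}.
delta_{22} = 1
delta_{33} = 1
delta_{23} = 0
delta_{32} = 0
Result = 1 * 1 - 0 * 0 = 1 - 0 = 1

1


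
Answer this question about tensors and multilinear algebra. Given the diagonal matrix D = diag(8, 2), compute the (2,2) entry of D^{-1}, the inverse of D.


For a diagonal matrix, the inverse has entries (D^{-1})_{ii} = 1/d_{ii}.
The diagonal entries are: d_{11} = 8, d_{22} = 2
We need (D^{-1})_{22} = 1/d_{22} = 1/2 = 1/2

1/2


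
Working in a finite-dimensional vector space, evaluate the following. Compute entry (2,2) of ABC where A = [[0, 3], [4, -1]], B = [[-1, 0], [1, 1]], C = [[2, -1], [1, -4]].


(ABC)_{22} = sum_m (AB)_{2m} C_{m2}. First compute row 2 of AB.
(AB)_{21} = 4*-1 + -1*1 = -5
(AB)_{22} = 4*0 + -1*1 = -1
Now contract with column 2 of C:
(AB)_{21} * C_{12} = -5 * -1 = 5
(AB)_{22} * C_{22} = -1 * -4 = 4
(ABC)_{22} = 5 + 4 = 9

9


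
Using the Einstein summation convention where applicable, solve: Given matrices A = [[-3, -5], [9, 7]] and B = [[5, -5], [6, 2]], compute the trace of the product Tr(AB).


Tr(AB) = sum_i (AB)_{ii} where (AB)_{ii} = sum_k A_{ik} B_{ki}.
(AB)_{11} = -3*5 + -5*6 = -45
(AB)_{22} = 9*-5 + 7*2 = -31
Tr(AB) = -45 + -31 = -76

-76


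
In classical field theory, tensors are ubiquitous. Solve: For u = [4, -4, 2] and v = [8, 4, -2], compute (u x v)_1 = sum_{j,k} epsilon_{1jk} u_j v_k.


(u x v)_1 = sum_{j,k} epsilon_{1jk} u_j v_k. Only permutations of (1,2,3) contribute; the two non-zero terms are:
eps_{123} u_2 v_3 = 1 * -4 * -2 = 8
eps_{132} u_3 v_2 = -1 * 2 * 4 = -8
(u x v)_1 = 0

0


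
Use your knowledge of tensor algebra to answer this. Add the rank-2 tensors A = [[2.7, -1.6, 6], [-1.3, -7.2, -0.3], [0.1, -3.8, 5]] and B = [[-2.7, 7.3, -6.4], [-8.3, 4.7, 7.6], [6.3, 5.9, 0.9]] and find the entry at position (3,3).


Tensor addition is component-wise: (A + B)_{ij} = A_{ij} + B_{ij}.
A_{33} = 5
B_{33} = 0.9
(A + B)_{33} = 5 + 0.9 = 5.9

5.9


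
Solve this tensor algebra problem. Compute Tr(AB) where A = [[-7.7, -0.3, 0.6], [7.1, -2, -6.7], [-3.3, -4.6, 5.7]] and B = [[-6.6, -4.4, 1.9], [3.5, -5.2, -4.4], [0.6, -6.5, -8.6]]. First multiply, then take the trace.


Tr(AB) = sum_i (AB)_{ii} where (AB)_{ii} = sum_k A_{ik} B_{ki}.
(AB)_{11} = -7.7*-6.6 + -0.3*3.5 + 0.6*0.6 = 50.13
(AB)_{22} = 7.1*-4.4 + -2*-5.2 + -6.7*-6.5 = 22.71
(AB)_{33} = -3.3*1.9 + -4.6*-4.4 + 5.7*-8.6 = -35.05
Tr(AB) = 50.13 + 22.71 + -35.05 = 37.79

37.79


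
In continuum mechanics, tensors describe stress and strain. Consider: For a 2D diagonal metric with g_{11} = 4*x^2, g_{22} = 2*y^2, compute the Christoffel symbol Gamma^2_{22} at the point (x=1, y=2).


For a diagonal metric, Gamma^k_{ij} = (1/2) g^{kk} (dg_{ik}/dx_j + dg_{jk}/dx_i - dg_{ij}/dx_k).
The metric is diagonal, so g_{ab} = 0 for a != b.
At the given point: g_{11} = 4, g_{22} = 8
g^{22} = 1/8
dg_{22}/dx_2 = dg_{22}/dx_2 = 8
dg_{22}/dx_2 = dg_{22}/dx_2 = 8
dg_{22}/dx_2 = dg_{22}/dx_2 = 8
Numerator = 8 + 8 - 8 = 8
Gamma^2_{22} = 8 / (2 * 8) = 1/2

1/2


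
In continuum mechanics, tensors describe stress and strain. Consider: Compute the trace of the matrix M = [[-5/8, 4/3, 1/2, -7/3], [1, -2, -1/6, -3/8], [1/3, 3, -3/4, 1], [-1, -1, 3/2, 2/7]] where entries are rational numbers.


The trace is the sum of diagonal entries.
Diagonal: M[1,1] = -5/8, M[2,2] = -2, M[3,3] = -3/4, M[4,4] = 2/7
Tr(M) = -5/8 + -2 + -3/4 + 2/7
Computing step by step:
After adding M[1,1]: -5/8
After adding M[2,2]: -21/8
After adding M[3,3]: -27/8
After adding M[4,4]: -173/56
Tr(M) = -173/56

-173/56


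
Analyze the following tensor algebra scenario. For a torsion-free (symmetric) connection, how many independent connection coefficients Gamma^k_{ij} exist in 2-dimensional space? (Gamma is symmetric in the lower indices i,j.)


Christoffel symbols Gamma^k_{ij} are symmetric in i,j, so there are d * d(d+1)/2 independent symbols.
d = 2
d(d+1)/2 = 2 * 3 / 2 = 3
Total = 2 * 3 = 6

6


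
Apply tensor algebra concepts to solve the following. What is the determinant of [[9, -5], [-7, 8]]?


For a 2x2 matrix [[a, b], [c, d]], det = a*d - b*c.
a = 9, b = -5, c = -7, d = 8
a*d = 9 * 8 = 72
b*c = -5 * -7 = 35
det = 72 - 35 = 37

37


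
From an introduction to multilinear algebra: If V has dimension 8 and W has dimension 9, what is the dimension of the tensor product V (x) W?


The dimension of a tensor product is the product of dimensions.
dim(V) = 8, dim(W) = 9
dim(V (x) W) = 8 * 9 = 72

72


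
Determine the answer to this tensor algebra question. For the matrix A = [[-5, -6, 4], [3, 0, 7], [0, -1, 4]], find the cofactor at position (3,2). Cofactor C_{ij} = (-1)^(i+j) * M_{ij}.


To find cofactor C_{32}, delete row 3 and column 2.
The resulting 2x2 submatrix is: [[-5, 4], [3, 7]]
Minor M_{32} = -5*7 - 4*3
  = -35 - 12 = -47
Sign = (-1)^(3+2) = (-1)^5 = -1
Cofactor C_{32} = -1 * -47 = 47

47


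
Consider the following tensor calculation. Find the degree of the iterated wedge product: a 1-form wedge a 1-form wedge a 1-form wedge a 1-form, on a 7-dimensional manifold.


The degree of a wedge product is the sum of the degrees of the individual forms.
Degrees: 1, 1, 1, 1
Total degree = 1 + 1 + 1 + 1 = 4

4


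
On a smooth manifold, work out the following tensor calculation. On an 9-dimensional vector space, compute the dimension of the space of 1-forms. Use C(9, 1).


The dimension of the space of p-forms on an n-dimensional space is C(n, p).
n = 9, p = 1
C(9, 1) = 9! / (1! * 8!) = 9

9


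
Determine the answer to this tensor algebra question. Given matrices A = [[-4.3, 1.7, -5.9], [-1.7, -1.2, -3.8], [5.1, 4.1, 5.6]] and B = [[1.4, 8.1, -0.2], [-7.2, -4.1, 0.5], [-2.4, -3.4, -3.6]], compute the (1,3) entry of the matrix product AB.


(AB)_{ij} = sum_k A_{ik} B_{kj}.
For i=1, j=3:
A_{11} * B_{13} = -4.3 * -0.2 = 0.86
A_{12} * B_{23} = 1.7 * 0.5 = 0.85
A_{13} * B_{33} = -5.9 * -3.6 = 21.24
Sum = 0.86 + 0.85 + 21.24 = 22.95

22.95


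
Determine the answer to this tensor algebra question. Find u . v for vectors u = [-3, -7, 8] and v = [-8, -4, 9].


The inner product u . v = sum of u_i * v_i.
Term-by-term: -3 * -8, -7 * -4, 8 * 9
Products: 24, 28, 72
Sum = 24 + 28 + 72 = 124

124


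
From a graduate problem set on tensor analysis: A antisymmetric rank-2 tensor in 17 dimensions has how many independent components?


A antisymmetric rank-2 tensor in d dimensions has d(d-1)/2 independent components.
d = 17
d(d-1)/2 = 17 * 16 / 2 = 272 / 2 = 136

136


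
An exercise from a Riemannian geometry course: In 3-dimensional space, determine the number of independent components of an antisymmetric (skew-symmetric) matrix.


An antisymmetric rank-2 tensor satisfies A_{ij} = -A_{ji}, so diagonal entries are zero.
The independent components are the upper-triangular entries: C(n, 2) = n(n-1)/2.
n = 3
C(3, 2) = 3 * 2 / 2 = 6 / 2 = 3

3


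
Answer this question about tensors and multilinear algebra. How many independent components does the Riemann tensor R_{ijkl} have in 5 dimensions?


The Riemann tensor in d dimensions has d^2(d^2 - 1)/12 independent components.
d = 5, so d^2 = 25
d^2 - 1 = 24
d^2(d^2 - 1) = 25 * 24 = 600
Divide by 12: 600 / 12 = 50

50


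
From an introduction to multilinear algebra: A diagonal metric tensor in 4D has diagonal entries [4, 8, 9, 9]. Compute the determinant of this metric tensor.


For a diagonal metric, the determinant is the product of diagonal entries.
Diagonal entries: 4, 8, 9, 9
det(g) = 4 * 8 * 9 * 9 = 2592

2592


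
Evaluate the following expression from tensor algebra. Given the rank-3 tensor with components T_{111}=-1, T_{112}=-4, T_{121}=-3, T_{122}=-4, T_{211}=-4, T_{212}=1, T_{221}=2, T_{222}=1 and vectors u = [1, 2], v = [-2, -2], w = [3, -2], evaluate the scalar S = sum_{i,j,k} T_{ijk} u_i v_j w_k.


S = sum over i,j,k of T_{ijk} u_i v_j w_k. Expanding all 8 terms:
T_{111}*u_1*v_1*w_1 = -1*1*-2*3 = 6  (running total: 6)
T_{112}*u_1*v_1*w_2 = -4*1*-2*-2 = -16  (running total: -10)
T_{121}*u_1*v_2*w_1 = -3*1*-2*3 = 18  (running total: 8)
T_{122}*u_1*v_2*w_2 = -4*1*-2*-2 = -16  (running total: -8)
T_{211}*u_2*v_1*w_1 = -4*2*-2*3 = 48  (running total: 40)
T_{212}*u_2*v_1*w_2 = 1*2*-2*-2 = 8  (running total: 48)
T_{221}*u_2*v_2*w_1 = 2*2*-2*3 = -24  (running total: 24)
T_{222}*u_2*v_2*w_2 = 1*2*-2*-2 = 8  (running total: 32)
S = 32

32


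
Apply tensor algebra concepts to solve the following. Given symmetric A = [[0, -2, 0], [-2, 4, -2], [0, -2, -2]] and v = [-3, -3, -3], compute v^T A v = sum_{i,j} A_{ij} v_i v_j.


First compute Av:
(Av)_1 = 0*-3 + -2*-3 + 0*-3 = 6
(Av)_2 = -2*-3 + 4*-3 + -2*-3 = 0
(Av)_3 = 0*-3 + -2*-3 + -2*-3 = 12
Av = [6, 0, 12]
Then v^T (Av) = -3*6 + -3*0 + -3*12
= -18 + 0 + -36 = -54

-54


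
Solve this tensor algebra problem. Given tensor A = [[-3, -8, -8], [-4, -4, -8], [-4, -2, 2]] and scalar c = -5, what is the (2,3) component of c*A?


Scalar multiplication: (cA)_{ij} = c * A_{ij}.
c = -5
A_{23} = -8
(cA)_{23} = -5 * -8 = 40

40


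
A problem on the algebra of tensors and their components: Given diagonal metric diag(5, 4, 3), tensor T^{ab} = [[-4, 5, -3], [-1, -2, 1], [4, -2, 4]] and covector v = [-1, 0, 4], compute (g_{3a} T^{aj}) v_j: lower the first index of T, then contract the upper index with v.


Step 1: lower the first index. For a diagonal metric, g_{ia} T^{aj} = g_{ii} T^{ij} (no sum on i).
g_{33} = 3
S_3{}^1 = 3 * T^{31} = 3 * 4 = 12
S_3{}^2 = 3 * T^{32} = 3 * -2 = -6
S_3{}^3 = 3 * T^{33} = 3 * 4 = 12
Step 2: contract S_3{}^j with v_j.
S_3{}^1 * v_1 = 12 * -1 = -12
S_3{}^2 * v_2 = -6 * 0 = 0
S_3{}^3 * v_3 = 12 * 4 = 48
Result = -12 + 0 + 48 = 36

36


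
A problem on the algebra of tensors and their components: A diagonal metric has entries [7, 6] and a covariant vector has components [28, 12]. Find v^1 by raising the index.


To raise an index with a diagonal metric: v^i = v_i / g_{ii}.
For index 1: v_1 = 28, g_{11} = 7
v^1 = 28 / 7 = 4

4


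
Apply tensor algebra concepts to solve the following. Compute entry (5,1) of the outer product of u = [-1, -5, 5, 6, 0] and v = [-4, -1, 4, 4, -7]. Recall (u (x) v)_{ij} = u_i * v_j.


The outer product entry T_{ij} = u_i * v_j.
We need i=5, j=1.
u_5 = 0, v_1 = -4
T_{5,1} = 0 * -4 = 0

0


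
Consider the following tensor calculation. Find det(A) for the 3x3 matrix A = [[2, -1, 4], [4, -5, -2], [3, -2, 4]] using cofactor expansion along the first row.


Expanding along the first row, det(A) = a11*M_11 - a12*M_12 + a13*M_13, where M_1j is the (1,j) minor.
Minor M_11 = -5*4 - -2*-2 = -24
Minor M_12 = 4*4 - -2*3 = 22
Minor M_13 = 4*-2 - -5*3 = 7
det = 2*(-24) - -1*(22) + 4*(7)
    = -48 - -22 + 28
    = 2

2


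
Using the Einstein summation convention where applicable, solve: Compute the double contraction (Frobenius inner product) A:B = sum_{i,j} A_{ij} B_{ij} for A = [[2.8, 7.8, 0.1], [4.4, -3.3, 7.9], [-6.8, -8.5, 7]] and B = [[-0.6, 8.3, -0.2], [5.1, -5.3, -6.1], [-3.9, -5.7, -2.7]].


A:B = sum over all i,j of A_{ij} * B_{ij}.
Row 1: 2.8*-0.6=-1.68, 7.8*8.3=64.74, 0.1*-0.2=-0.02 => row sum = 63.04
Row 2: 4.4*5.1=22.44, -3.3*-5.3=17.49, 7.9*-6.1=-48.19 => row sum = -8.26
Row 3: -6.8*-3.9=26.52, -8.5*-5.7=48.45, 7*-2.7=-18.9 => row sum = 56.07
Total = 63.04 + -8.26 + 56.07 = 110.85

110.85


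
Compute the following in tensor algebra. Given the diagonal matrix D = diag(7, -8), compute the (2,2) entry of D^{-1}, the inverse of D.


For a diagonal matrix, the inverse has entries (D^{-1})_{ii} = 1/d_{ii}.
The diagonal entries are: d_{11} = 7, d_{22} = -8
We need (D^{-1})_{22} = 1/d_{22} = 1/-8 = -1/8

-1/8


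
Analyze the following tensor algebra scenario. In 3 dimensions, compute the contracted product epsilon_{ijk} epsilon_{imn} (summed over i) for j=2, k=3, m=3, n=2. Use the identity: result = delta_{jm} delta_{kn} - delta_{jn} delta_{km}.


Using the identity: epsilon_{ijk} epsilon_{imn} = delta_{jm} delta_{kn} - delta_{jn} delta_{km}.
delta_{23} = 0
delta_{32} = 0
delta_{22} = 1
delta_{33} = 1
Result = 0 * 0 - 1 * 1 = 0 - 1 = -1

-1


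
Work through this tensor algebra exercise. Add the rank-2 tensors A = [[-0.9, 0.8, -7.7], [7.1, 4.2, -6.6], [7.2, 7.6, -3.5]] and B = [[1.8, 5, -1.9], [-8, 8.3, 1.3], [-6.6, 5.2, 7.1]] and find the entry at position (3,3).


Tensor addition is component-wise: (A + B)_{ij} = A_{ij} + B_{ij}.
A_{33} = -3.5
B_{33} = 7.1
(A + B)_{33} = -3.5 + 7.1 = 3.6

3.6


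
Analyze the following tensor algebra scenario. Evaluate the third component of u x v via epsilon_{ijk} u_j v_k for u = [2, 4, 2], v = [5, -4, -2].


(u x v)_3 = sum_{j,k} epsilon_{3jk} u_j v_k. Only permutations of (1,2,3) contribute; the two non-zero terms are:
eps_{312} u_1 v_2 = 1 * 2 * -4 = -8
eps_{321} u_2 v_1 = -1 * 4 * 5 = -20
(u x v)_3 = -28

-28


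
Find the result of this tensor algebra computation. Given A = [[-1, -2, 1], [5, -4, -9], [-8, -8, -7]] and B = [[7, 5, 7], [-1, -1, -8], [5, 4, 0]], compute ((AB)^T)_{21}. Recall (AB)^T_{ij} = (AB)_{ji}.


(AB)^T_{ij} = (AB)_{ji} = sum_k A_{jk} B_{ki}.
For i=2, j=1 we need (AB)_{12}:
A_{11} * B_{12} = -1 * 5 = -5
A_{12} * B_{22} = -2 * -1 = 2
A_{13} * B_{32} = 1 * 4 = 4
Sum = -5 + 2 + 4 = 1

1


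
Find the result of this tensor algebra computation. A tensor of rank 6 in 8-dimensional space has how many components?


The number of components of a rank-r tensor in d dimensions is d^r.
Here d = 8 and r = 6.
8^6 = 262144

262144


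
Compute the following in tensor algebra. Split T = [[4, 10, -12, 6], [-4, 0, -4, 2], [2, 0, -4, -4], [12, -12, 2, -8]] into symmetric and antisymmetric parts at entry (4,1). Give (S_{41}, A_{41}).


T_{41} = 12
T_{14} = 6
S_{41} = (12 + 6)/2 = 18/2 = 9
A_{41} = (12 - 6)/2 = 6/2 = 3
Check: S + A = 9 + 3 = 12 = T_{41}.

(9, 3)


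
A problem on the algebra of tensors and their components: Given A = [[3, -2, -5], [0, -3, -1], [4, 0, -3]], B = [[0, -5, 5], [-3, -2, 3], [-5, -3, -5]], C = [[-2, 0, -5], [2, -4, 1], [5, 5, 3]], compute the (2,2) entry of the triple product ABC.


(ABC)_{22} = sum_m (AB)_{2m} C_{m2}. First compute row 2 of AB.
(AB)_{21} = 0*0 + -3*-3 + -1*-5 = 14
(AB)_{22} = 0*-5 + -3*-2 + -1*-3 = 9
(AB)_{23} = 0*5 + -3*3 + -1*-5 = -4
Now contract with column 2 of C:
(AB)_{21} * C_{12} = 14 * 0 = 0
(AB)_{22} * C_{22} = 9 * -4 = -36
(AB)_{23} * C_{32} = -4 * 5 = -20
(ABC)_{22} = 0 + -36 + -20 = -56

-56


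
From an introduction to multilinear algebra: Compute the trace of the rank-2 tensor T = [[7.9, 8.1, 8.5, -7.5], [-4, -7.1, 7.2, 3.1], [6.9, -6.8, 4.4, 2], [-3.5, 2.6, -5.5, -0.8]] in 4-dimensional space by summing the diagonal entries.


The contraction (trace) of a rank-2 tensor is the sum of its diagonal elements.
Diagonal entries: A[1,1] = 7.9, A[2,2] = -7.1, A[3,3] = 4.4, A[4,4] = -0.8
Tr(A) = 7.9 + -7.1 + 4.4 + -0.8 = 4.4

4.4


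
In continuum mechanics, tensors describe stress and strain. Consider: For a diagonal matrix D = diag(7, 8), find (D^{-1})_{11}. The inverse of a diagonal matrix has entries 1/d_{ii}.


For a diagonal matrix, the inverse has entries (D^{-1})_{ii} = 1/d_{ii}.
The diagonal entries are: d_{11} = 7, d_{22} = 8
We need (D^{-1})_{11} = 1/d_{11} = 1/7 = 1/7

1/7


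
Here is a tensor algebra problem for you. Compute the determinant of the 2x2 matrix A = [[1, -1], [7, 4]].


For a 2x2 matrix [[a, b], [c, d]], det = a*d - b*c.
a = 1, b = -1, c = 7, d = 4
a*d = 1 * 4 = 4
b*c = -1 * 7 = -7
det = 4 - -7 = 11

11


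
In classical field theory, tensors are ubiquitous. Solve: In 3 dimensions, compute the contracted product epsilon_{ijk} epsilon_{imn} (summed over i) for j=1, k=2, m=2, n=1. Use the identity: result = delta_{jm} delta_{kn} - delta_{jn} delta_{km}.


Using the identity: epsilon_{ijk} epsilon_{imn} = delta_{jm} delta_{kn} - delta_{jn} delta_{km}.
delta_{12} = 0
delta_{21} = 0
delta_{11} = 1
delta_{22} = 1
Result = 0 * 0 - 1 * 1 = 0 - 1 = -1

-1


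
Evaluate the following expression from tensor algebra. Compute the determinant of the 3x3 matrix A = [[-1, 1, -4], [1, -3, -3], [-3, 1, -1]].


Expanding along the first row, det(A) = a11*M_11 - a12*M_12 + a13*M_13, where M_1j is the (1,j) minor.
Minor M_11 = -3*-1 - -3*1 = 6
Minor M_12 = 1*-1 - -3*-3 = -10
Minor M_13 = 1*1 - -3*-3 = -8
det = -1*(6) - 1*(-10) + -4*(-8)
    = -6 - -10 + 32
    = 36

36


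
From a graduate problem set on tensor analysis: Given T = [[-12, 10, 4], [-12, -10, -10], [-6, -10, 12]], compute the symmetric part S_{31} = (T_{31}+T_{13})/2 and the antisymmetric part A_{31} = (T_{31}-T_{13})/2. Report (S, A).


T_{31} = -6
T_{13} = 4
S_{31} = (-6 + 4)/2 = -2/2 = -1
A_{31} = (-6 - 4)/2 = -10/2 = -5
Check: S + A = -1 + -5 = -6 = T_{31}.

(-1, -5)


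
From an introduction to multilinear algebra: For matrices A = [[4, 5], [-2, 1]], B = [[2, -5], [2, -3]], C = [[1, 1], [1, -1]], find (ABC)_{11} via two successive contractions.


(ABC)_{11} = sum_m (AB)_{1m} C_{m1}. First compute row 1 of AB.
(AB)_{11} = 4*2 + 5*2 = 18
(AB)_{12} = 4*-5 + 5*-3 = -35
Now contract with column 1 of C:
(AB)_{11} * C_{11} = 18 * 1 = 18
(AB)_{12} * C_{21} = -35 * 1 = -35
(ABC)_{11} = 18 + -35 = -17

-17


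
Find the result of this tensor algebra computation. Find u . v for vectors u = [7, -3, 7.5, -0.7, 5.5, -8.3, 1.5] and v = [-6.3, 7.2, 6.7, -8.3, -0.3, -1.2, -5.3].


The inner product u . v = sum of u_i * v_i.
Term-by-term: 7 * -6.3, -3 * 7.2, 7.5 * 6.7, -0.7 * -8.3, 5.5 * -0.3, -8.3 * -1.2, 1.5 * -5.3
Products: -44.1, -21.6, 50.25, 5.81, -1.65, 9.96, -7.95
Sum = -44.1 + -21.6 + 50.25 + 5.81 + -1.65 + 9.96 + -7.95 = -9.28

-9.28


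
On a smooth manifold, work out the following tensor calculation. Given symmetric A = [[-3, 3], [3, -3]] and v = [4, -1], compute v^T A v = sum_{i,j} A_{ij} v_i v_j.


First compute Av:
(Av)_1 = -3*4 + 3*-1 = -15
(Av)_2 = 3*4 + -3*-1 = 15
Av = [-15, 15]
Then v^T (Av) = 4*-15 + -1*15
= -60 + -15 = -75

-75


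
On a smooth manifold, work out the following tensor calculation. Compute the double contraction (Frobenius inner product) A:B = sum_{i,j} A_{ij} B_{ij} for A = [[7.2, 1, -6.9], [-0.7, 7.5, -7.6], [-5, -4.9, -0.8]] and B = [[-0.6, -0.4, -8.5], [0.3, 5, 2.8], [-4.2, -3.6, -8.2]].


A:B = sum over all i,j of A_{ij} * B_{ij}.
Row 1: 7.2*-0.6=-4.32, 1*-0.4=-0.4, -6.9*-8.5=58.65 => row sum = 53.93
Row 2: -0.7*0.3=-0.21, 7.5*5=37.5, -7.6*2.8=-21.28 => row sum = 16.01
Row 3: -5*-4.2=21, -4.9*-3.6=17.64, -0.8*-8.2=6.56 => row sum = 45.2
Total = 53.93 + 16.01 + 45.2 = 115.14

115.14


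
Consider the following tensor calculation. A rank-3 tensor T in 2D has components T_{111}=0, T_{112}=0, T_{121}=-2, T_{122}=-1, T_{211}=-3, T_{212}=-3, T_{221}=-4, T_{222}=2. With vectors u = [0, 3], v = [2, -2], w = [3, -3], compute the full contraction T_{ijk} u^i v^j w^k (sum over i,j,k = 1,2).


S = sum over i,j,k of T_{ijk} u_i v_j w_k. Expanding all 8 terms:
T_{111}*u_1*v_1*w_1 = 0*0*2*3 = 0  (running total: 0)
T_{112}*u_1*v_1*w_2 = 0*0*2*-3 = 0  (running total: 0)
T_{121}*u_1*v_2*w_1 = -2*0*-2*3 = 0  (running total: 0)
T_{122}*u_1*v_2*w_2 = -1*0*-2*-3 = 0  (running total: 0)
T_{211}*u_2*v_1*w_1 = -3*3*2*3 = -54  (running total: -54)
T_{212}*u_2*v_1*w_2 = -3*3*2*-3 = 54  (running total: 0)
T_{221}*u_2*v_2*w_1 = -4*3*-2*3 = 72  (running total: 72)
T_{222}*u_2*v_2*w_2 = 2*3*-2*-3 = 36  (running total: 108)
S = 108

108


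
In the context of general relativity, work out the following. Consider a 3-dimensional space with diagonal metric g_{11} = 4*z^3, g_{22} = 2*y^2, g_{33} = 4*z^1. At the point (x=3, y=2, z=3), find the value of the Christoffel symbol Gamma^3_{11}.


For a diagonal metric, Gamma^k_{ij} = (1/2) g^{kk} (dg_{ik}/dx_j + dg_{jk}/dx_i - dg_{ij}/dx_k).
The metric is diagonal, so g_{ab} = 0 for a != b.
At the given point: g_{11} = 108, g_{22} = 8, g_{33} = 12
g^{33} = 1/12
dg_{13}/dx_1 = 0 (off-diagonal)
dg_{13}/dx_1 = 0 (off-diagonal)
dg_{11}/dx_3 = dg_{11}/dx_3 = 108
Numerator = 0 + 0 - 108 = -108
Gamma^3_{11} = -108 / (2 * 12) = -9/2

-9/2


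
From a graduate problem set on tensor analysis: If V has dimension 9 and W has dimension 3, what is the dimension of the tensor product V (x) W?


The dimension of a tensor product is the product of dimensions.
dim(V) = 9, dim(W) = 3
dim(V (x) W) = 9 * 3 = 27

27


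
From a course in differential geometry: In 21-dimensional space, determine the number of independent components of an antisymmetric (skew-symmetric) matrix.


An antisymmetric rank-2 tensor satisfies A_{ij} = -A_{ji}, so diagonal entries are zero.
The independent components are the upper-triangular entries: C(n, 2) = n(n-1)/2.
n = 21
C(21, 2) = 21 * 20 / 2 = 420 / 2 = 210

210


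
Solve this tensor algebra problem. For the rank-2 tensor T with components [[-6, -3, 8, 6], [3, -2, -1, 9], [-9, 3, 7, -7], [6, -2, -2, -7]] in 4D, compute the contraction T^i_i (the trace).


The contraction (trace) of a rank-2 tensor is the sum of its diagonal elements.
Diagonal entries: A[1,1] = -6, A[2,2] = -2, A[3,3] = 7, A[4,4] = -7
Tr(A) = -6 + -2 + 7 + -7 = -8

-8


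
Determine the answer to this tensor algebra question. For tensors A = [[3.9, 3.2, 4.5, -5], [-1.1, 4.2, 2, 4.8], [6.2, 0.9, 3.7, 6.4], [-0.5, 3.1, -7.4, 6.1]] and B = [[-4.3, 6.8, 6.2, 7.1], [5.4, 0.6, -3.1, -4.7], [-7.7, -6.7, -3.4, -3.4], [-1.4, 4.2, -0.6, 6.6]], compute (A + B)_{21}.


Tensor addition is component-wise: (A + B)_{ij} = A_{ij} + B_{ij}.
A_{21} = -1.1
B_{21} = 5.4
(A + B)_{21} = -1.1 + 5.4 = 4.3

4.3


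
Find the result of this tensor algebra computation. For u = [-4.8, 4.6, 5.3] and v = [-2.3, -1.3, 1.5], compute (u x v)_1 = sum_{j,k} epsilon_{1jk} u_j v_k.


(u x v)_1 = sum_{j,k} epsilon_{1jk} u_j v_k. Only permutations of (1,2,3) contribute; the two non-zero terms are:
eps_{123} u_2 v_3 = 1 * 4.6 * 1.5 = 6.9
eps_{132} u_3 v_2 = -1 * 5.3 * -1.3 = 6.89
(u x v)_1 = 13.79

13.79


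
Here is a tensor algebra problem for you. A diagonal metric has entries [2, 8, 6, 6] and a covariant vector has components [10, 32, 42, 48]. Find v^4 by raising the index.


To raise an index with a diagonal metric: v^i = v_i / g_{ii}.
For index 4: v_4 = 48, g_{44} = 6
v^4 = 48 / 6 = 8

8


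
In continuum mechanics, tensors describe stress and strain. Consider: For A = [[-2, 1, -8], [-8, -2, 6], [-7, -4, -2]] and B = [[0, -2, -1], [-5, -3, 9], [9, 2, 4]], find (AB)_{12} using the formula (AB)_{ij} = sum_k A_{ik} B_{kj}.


(AB)_{ij} = sum_k A_{ik} B_{kj}.
For i=1, j=2:
A_{11} * B_{12} = -2 * -2 = 4
A_{12} * B_{22} = 1 * -3 = -3
A_{13} * B_{32} = -8 * 2 = -16
Sum = 4 + -3 + -16 = -15

-15


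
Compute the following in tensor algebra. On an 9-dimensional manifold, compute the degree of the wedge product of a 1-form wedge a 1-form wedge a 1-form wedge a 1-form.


The degree of a wedge product is the sum of the degrees of the individual forms.
Degrees: 1, 1, 1, 1
Total degree = 1 + 1 + 1 + 1 = 4

4


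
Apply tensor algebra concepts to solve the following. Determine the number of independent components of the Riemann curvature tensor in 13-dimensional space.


The Riemann tensor in d dimensions has d^2(d^2 - 1)/12 independent components.
d = 13, so d^2 = 169
d^2 - 1 = 168
d^2(d^2 - 1) = 169 * 168 = 28392
Divide by 12: 28392 / 12 = 2366

2366


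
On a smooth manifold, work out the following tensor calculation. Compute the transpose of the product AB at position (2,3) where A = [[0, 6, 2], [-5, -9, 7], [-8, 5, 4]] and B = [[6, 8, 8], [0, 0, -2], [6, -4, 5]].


(AB)^T_{ij} = (AB)_{ji} = sum_k A_{jk} B_{ki}.
For i=2, j=3 we need (AB)_{32}:
A_{31} * B_{12} = -8 * 8 = -64
A_{32} * B_{22} = 5 * 0 = 0
A_{33} * B_{32} = 4 * -4 = -16
Sum = -64 + 0 + -16 = -80

-80


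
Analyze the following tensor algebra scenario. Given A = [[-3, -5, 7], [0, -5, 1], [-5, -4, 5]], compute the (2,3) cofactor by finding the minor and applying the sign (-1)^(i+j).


To find cofactor C_{23}, delete row 2 and column 3.
The resulting 2x2 submatrix is: [[-3, -5], [-5, -4]]
Minor M_{23} = -3*-4 - -5*-5
  = 12 - 25 = -13
Sign = (-1)^(2+3) = (-1)^5 = -1
Cofactor C_{23} = -1 * -13 = 13

13


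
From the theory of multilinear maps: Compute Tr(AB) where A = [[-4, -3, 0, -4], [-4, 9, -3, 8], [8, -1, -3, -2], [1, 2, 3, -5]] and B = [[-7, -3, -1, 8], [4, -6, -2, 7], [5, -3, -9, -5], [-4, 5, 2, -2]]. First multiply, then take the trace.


Tr(AB) = sum_i (AB)_{ii} where (AB)_{ii} = sum_k A_{ik} B_{ki}.
(AB)_{11} = -4*-7 + -3*4 + 0*5 + -4*-4 = 32
(AB)_{22} = -4*-3 + 9*-6 + -3*-3 + 8*5 = 7
(AB)_{33} = 8*-1 + -1*-2 + -3*-9 + -2*2 = 17
(AB)_{44} = 1*8 + 2*7 + 3*-5 + -5*-2 = 17
Tr(AB) = 32 + 7 + 17 + 17 = 73

73


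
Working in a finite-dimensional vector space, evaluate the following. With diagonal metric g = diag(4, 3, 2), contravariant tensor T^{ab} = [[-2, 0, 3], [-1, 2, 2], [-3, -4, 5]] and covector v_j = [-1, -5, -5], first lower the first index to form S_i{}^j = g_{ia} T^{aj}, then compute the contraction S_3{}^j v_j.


Step 1: lower the first index. For a diagonal metric, g_{ia} T^{aj} = g_{ii} T^{ij} (no sum on i).
g_{33} = 2
S_3{}^1 = 2 * T^{31} = 2 * -3 = -6
S_3{}^2 = 2 * T^{32} = 2 * -4 = -8
S_3{}^3 = 2 * T^{33} = 2 * 5 = 10
Step 2: contract S_3{}^j with v_j.
S_3{}^1 * v_1 = -6 * -1 = 6
S_3{}^2 * v_2 = -8 * -5 = 40
S_3{}^3 * v_3 = 10 * -5 = -50
Result = 6 + 40 + -50 = -4

-4


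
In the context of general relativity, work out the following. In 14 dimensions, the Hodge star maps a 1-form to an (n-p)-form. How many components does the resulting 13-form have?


The Hodge dual of a p-form on an n-dimensional manifold is an (n-p)-form.
n = 14, p = 1, so dual degree = 14 - 1 = 13
The number of components is C(n, n-p) = C(14, 13) = 14

14


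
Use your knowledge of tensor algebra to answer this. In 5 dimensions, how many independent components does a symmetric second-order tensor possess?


A symmetric rank-2 tensor in d dimensions has d(d+1)/2 independent components.
d = 5
d(d+1)/2 = 5 * 6 / 2 = 30 / 2 = 15

15


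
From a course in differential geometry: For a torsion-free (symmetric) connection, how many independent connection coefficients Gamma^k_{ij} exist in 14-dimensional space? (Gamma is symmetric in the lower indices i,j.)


Christoffel symbols Gamma^k_{ij} are symmetric in i,j, so there are d * d(d+1)/2 independent symbols.
d = 14
d(d+1)/2 = 14 * 15 / 2 = 105
Total = 14 * 105 = 1470

1470


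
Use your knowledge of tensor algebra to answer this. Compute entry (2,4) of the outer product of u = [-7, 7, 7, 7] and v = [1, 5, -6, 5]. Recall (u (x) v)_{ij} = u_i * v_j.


The outer product entry T_{ij} = u_i * v_j.
We need i=2, j=4.
u_2 = 7, v_4 = 5
T_{2,4} = 7 * 5 = 35

35


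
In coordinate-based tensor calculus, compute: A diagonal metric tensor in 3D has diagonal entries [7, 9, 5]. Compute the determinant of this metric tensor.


For a diagonal metric, the determinant is the product of diagonal entries.
Diagonal entries: 7, 9, 5
det(g) = 7 * 9 * 5 = 315

315


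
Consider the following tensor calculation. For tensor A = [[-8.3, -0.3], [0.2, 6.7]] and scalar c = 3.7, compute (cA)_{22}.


Scalar multiplication: (cA)_{ij} = c * A_{ij}.
c = 3.7
A_{22} = 6.7
(cA)_{22} = 3.7 * 6.7 = 24.79

24.79


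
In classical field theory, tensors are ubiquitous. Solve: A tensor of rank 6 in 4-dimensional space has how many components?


The number of components of a rank-r tensor in d dimensions is d^r.
Here d = 4 and r = 6.
4^6 = 4096

4096


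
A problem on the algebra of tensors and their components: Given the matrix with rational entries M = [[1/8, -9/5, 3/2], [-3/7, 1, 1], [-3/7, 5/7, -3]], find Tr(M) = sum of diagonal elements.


The trace is the sum of diagonal entries.
Diagonal: M[1,1] = 1/8, M[2,2] = 1, M[3,3] = -3
Tr(M) = 1/8 + 1 + -3
Computing step by step:
After adding M[1,1]: 1/8
After adding M[2,2]: 9/8
After adding M[3,3]: -15/8
Tr(M) = -15/8

-15/8


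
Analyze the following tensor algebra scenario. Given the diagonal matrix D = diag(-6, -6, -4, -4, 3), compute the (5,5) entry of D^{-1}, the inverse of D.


For a diagonal matrix, the inverse has entries (D^{-1})_{ii} = 1/d_{ii}.
The diagonal entries are: d_{11} = -6, d_{22} = -6, d_{33} = -4, d_{44} = -4, d_{55} = 3
We need (D^{-1})_{55} = 1/d_{55} = 1/3 = 1/3

1/3


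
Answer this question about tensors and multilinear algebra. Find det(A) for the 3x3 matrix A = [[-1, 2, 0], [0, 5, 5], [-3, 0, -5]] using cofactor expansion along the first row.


Expanding along the first row, det(A) = a11*M_11 - a12*M_12 + a13*M_13, where M_1j is the (1,j) minor.
Minor M_11 = 5*-5 - 5*0 = -25
Minor M_12 = 0*-5 - 5*-3 = 15
Minor M_13 = 0*0 - 5*-3 = 15
det = -1*(-25) - 2*(15) + 0*(15)
    = 25 - 30 + 0
    = -5

-5


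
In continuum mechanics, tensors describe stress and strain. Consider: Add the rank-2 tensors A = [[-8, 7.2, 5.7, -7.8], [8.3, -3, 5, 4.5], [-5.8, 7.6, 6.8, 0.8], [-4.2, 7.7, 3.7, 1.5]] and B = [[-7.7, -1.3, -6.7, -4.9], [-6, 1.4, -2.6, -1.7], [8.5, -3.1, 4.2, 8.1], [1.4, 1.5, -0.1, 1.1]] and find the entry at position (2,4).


Tensor addition is component-wise: (A + B)_{ij} = A_{ij} + B_{ij}.
A_{24} = 4.5
B_{24} = -1.7
(A + B)_{24} = 4.5 + -1.7 = 2.8

2.8


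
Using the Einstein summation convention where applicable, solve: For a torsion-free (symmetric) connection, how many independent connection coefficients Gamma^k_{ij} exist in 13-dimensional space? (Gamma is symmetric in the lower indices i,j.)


Christoffel symbols Gamma^k_{ij} are symmetric in i,j, so there are d * d(d+1)/2 independent symbols.
d = 13
d(d+1)/2 = 13 * 14 / 2 = 91
Total = 13 * 91 = 1183

1183


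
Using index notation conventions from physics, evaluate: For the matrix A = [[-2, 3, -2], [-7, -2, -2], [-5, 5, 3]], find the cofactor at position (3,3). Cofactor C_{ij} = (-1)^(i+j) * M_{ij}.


To find cofactor C_{33}, delete row 3 and column 3.
The resulting 2x2 submatrix is: [[-2, 3], [-7, -2]]
Minor M_{33} = -2*-2 - 3*-7
  = 4 - -21 = 25
Sign = (-1)^(3+3) = (-1)^6 = 1
Cofactor C_{33} = 1 * 25 = 25

25


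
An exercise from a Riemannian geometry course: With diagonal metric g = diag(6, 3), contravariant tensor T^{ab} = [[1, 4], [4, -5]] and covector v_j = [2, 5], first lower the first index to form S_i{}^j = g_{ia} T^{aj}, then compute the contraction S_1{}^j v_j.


Step 1: lower the first index. For a diagonal metric, g_{ia} T^{aj} = g_{ii} T^{ij} (no sum on i).
g_{11} = 6
S_1{}^1 = 6 * T^{11} = 6 * 1 = 6
S_1{}^2 = 6 * T^{12} = 6 * 4 = 24
Step 2: contract S_1{}^j with v_j.
S_1{}^1 * v_1 = 6 * 2 = 12
S_1{}^2 * v_2 = 24 * 5 = 120
Result = 12 + 120 = 132

132


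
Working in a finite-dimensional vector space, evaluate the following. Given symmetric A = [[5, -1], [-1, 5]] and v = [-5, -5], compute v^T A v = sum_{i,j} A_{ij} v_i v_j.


First compute Av:
(Av)_1 = 5*-5 + -1*-5 = -20
(Av)_2 = -1*-5 + 5*-5 = -20
Av = [-20, -20]
Then v^T (Av) = -5*-20 + -5*-20
= 100 + 100 = 200

200


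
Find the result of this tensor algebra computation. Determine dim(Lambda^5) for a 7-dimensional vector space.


The dimension of the space of p-forms on an n-dimensional space is C(n, p).
n = 7, p = 5
C(7, 5) = 7! / (5! * 2!) = 21

21
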